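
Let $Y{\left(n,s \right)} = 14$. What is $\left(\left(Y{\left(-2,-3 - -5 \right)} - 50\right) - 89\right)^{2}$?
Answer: $15625$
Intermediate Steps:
$\left(\left(Y{\left(-2,-3 - -5 \right)} - 50\right) - 89\right)^{2} = \left(\left(14 - 50\right) - 89\right)^{2} = \left(-36 - 89\right)^{2} = \left(-125\right)^{2} = 15625$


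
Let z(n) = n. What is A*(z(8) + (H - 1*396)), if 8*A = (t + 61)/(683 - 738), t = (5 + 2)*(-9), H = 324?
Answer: -16/55 ≈ -0.29091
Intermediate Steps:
t = -63 (t = 7*(-9) = -63)
A = 1/220 (A = ((-63 + 61)/(683 - 738))/8 = (-2/(-55))/8 = (-2*(-1/55))/8 = (⅛)*(2/55) = 1/220 ≈ 0.0045455)
A*(z(8) + (H - 1*396)) = (8 + (324 - 1*396))/220 = (8 + (324 - 396))/220 = (8 - 72)/220 = (1/220)*(-64) = -16/55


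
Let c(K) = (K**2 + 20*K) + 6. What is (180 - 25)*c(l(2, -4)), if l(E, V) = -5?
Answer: -10695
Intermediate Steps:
c(K) = 6 + K**2 + 20*K
(180 - 25)*c(l(2, -4)) = (180 - 25)*(6 + (-5)**2 + 20*(-5)) = 155*(6 + 25 - 100) = 155*(-69) = -10695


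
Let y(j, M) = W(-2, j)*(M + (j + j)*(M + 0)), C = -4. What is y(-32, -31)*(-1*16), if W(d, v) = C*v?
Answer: -3999744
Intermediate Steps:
W(d, v) = -4*v
y(j, M) = -4*j*(M + 2*M*j) (y(j, M) = (-4*j)*(M + (j + j)*(M + 0)) = (-4*j)*(M + (2*j)*M) = (-4*j)*(M + 2*M*j) = -4*j*(M + 2*M*j))
y(-32, -31)*(-1*16) = (-4*(-31)*(-32)*(1 + 2*(-32)))*(-1*16) = -4*(-31)*(-32)*(1 - 64)*(-16) = -4*(-31)*(-32)*(-63)*(-16) = 249984*(-16) = -3999744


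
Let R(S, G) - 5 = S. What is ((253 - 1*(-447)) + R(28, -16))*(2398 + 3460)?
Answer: 4293914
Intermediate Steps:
R(S, G) = 5 + S
((253 - 1*(-447)) + R(28, -16))*(2398 + 3460) = ((253 - 1*(-447)) + (5 + 28))*(2398 + 3460) = ((253 + 447) + 33)*5858 = (700 + 33)*5858 = 733*5858 = 4293914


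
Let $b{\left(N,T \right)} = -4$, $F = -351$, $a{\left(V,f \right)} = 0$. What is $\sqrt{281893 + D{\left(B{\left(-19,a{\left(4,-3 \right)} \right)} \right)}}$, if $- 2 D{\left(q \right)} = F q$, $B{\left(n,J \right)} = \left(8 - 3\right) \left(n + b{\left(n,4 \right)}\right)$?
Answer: $\frac{\sqrt{1046842}}{2} \approx 511.58$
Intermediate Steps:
$B{\left(n,J \right)} = -20 + 5 n$ ($B{\left(n,J \right)} = \left(8 - 3\right) \left(n - 4\right) = 5 \left(-4 + n\right) = -20 + 5 n$)
$D{\left(q \right)} = \frac{351 q}{2}$ ($D{\left(q \right)} = - \frac{\left(-351\right) q}{2} = \frac{351 q}{2}$)
$\sqrt{281893 + D{\left(B{\left(-19,a{\left(4,-3 \right)} \right)} \right)}} = \sqrt{281893 + \frac{351 \left(-20 + 5 \left(-19\right)\right)}{2}} = \sqrt{281893 + \frac{351 \left(-20 - 95\right)}{2}} = \sqrt{281893 + \frac{351}{2} \left(-115\right)} = \sqrt{281893 - \frac{40365}{2}} = \sqrt{\frac{523421}{2}} = \frac{\sqrt{1046842}}{2}$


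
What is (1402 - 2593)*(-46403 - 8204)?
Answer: 65036937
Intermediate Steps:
(1402 - 2593)*(-46403 - 8204) = -1191*(-54607) = 65036937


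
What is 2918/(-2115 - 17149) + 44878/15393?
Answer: 58543787/21180768 ≈ 2.7640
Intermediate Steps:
2918/(-2115 - 17149) + 44878/15393 = 2918/(-19264) + 44878*(1/15393) = 2918*(-1/19264) + 44878/15393 = -1459/9632 + 44878/15393 = 58543787/21180768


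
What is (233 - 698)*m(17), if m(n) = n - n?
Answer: 0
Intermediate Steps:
m(n) = 0
(233 - 698)*m(17) = (233 - 698)*0 = -465*0 = 0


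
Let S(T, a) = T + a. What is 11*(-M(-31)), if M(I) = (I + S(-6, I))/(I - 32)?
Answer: -748/63 ≈ -11.873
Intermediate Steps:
M(I) = (-6 + 2*I)/(-32 + I) (M(I) = (I + (-6 + I))/(I - 32) = (-6 + 2*I)/(-32 + I))
11*(-M(-31)) = 11*(-2*(-3 - 31)/(-32 - 31)) = 11*(-2*(-34)/(-63)) = 11*(-2*(-1)*(-34)/63) = 11*(-1*68/63) = 11*(-68/63) = -748/63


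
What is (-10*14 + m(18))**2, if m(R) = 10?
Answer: 16900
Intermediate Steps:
(-10*14 + m(18))**2 = (-10*14 + 10)**2 = (-140 + 10)**2 = (-130)**2 = 16900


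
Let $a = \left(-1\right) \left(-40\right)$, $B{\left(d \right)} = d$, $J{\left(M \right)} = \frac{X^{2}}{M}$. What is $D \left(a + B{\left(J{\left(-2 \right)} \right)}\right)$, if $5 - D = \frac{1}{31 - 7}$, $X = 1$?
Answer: $\frac{9401}{48} \approx 195.85$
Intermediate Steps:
$J{\left(M \right)} = \frac{1}{M}$ ($J{\left(M \right)} = \frac{1^{2}}{M} = 1 \frac{1}{M} = \frac{1}{M}$)
$a = 40$
$D = \frac{119}{24}$ ($D = 5 - \frac{1}{31 - 7} = 5 - \frac{1}{24} = \frac{119}{24} \approx 4.9583$)
$D \left(a + B{\left(J{\left(-2 \right)} \right)}\right) = \frac{119 \left(40 + \frac{1}{-2}\right)}{24} = \frac{119 \left(40 - \frac{1}{2}\right)}{24} = \frac{119}{24} \cdot \frac{79}{2} = \frac{9401}{48}$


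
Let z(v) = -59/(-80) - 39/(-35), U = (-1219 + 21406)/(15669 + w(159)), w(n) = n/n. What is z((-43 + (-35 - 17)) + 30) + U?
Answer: 2755451/877520 ≈ 3.1400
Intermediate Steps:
w(n) = 1
U = 20187/15670 (U = (-1219 + 21406)/(15669 + 1) = 20187/15670 ≈ 1.2883)
z(v) = 1037/560 (z(v) = -59*(-1/80) - 39*(-1/35) = 59/80 + 39/35 = 1037/560)
z((-43 + (-35 - 17)) + 30) + U = 1037/560 + 20187/15670 = 2755451/877520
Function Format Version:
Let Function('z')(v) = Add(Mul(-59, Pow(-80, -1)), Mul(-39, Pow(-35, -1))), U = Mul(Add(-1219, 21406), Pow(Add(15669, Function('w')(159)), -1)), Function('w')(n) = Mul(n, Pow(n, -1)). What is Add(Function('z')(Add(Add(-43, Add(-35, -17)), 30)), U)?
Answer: Rational(2755451, 877520) ≈ 3.1400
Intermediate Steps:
Function('w')(n) = 1
U = Rational(20187, 15670) (U = Mul(Add(-1219, 21406), Pow(Add(15669, 1), -1)) = Mul(20187, Pow(15670, -1)) = Mul(20187, Rational(1, 15670)) = Rational(20187, 15670) ≈ 1.2883)
Function('z')(v) = Rational(1037, 560) (Function('z')(v) = Add(Mul(-59, Rational(-1, 80)), Mul(-39, Rational(-1, 35))) = Add(Rational(59, 80), Rational(39, 35)) = Rational(1037, 560))
Add(Function('z')(Add(Add(-43, Add(-35, -17)), 30)), U) = Add(Rational(1037, 560), Rational(20187, 15670)) = Rational(2755451, 877520)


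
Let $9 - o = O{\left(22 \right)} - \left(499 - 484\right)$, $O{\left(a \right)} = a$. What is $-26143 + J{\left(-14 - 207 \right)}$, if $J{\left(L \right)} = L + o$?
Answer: $-26362$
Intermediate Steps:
$o = 2$ ($o = 9 - \left(22 - \left(499 - 484\right)\right) = 9 - \left(22 - 15\right) = 9 - 7 = 2$)
$J{\left(L \right)} = 2 + L$ ($J{\left(L \right)} = L + 2 = 2 + L$)
$-26143 + J{\left(-14 - 207 \right)} = -26143 + \left(2 - 221\right) = -26143 - 219 = -26362$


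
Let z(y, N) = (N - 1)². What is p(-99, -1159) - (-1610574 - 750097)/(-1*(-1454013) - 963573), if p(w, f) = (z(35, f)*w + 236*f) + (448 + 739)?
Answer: -65467232933609/490440 ≈ -1.3349e+8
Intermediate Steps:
z(y, N) = (-1 + N)²
p(w, f) = 1187 + 236*f + w*(-1 + f)² (p(w, f) = ((-1 + f)²*w + 236*f) + (448 + 739) = (w*(-1 + f)² + 236*f) + 1187 = (236*f + w*(-1 + f)²) + 1187 = 1187 + 236*f + w*(-1 + f)²)
p(-99, -1159) - (-1610574 - 750097)/(-1*(-1454013) - 963573) = (1187 + 236*(-1159) - 99*(-1 - 1159)²) - (-1610574 - 750097)/(-1*(-1454013) - 963573) = (1187 - 273524 - 99*(-1160)²) - (-2360671)/(1454013 - 963573) = (1187 - 273524 - 99*1345600) - (-2360671)/490440 = (1187 - 273524 - 133214400) - (-2360671)/490440 = -133486737 - 1*(-2360671/490440) = -133486737 + 2360671/490440 = -65467232933609/490440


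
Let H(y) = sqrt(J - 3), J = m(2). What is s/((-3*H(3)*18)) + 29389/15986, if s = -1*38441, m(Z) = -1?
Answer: 29389/15986 - 38441*I/108 ≈ 1.8384 - 355.94*I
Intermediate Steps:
J = -1
s = -38441
H(y) = 2*I (H(y) = sqrt(-1 - 3) = sqrt(-4) = 2*I)
s/((-3*H(3)*18)) + 29389/15986 = -38441*I/108 + 29389/15986 = 29389/15986 - 38441*I/108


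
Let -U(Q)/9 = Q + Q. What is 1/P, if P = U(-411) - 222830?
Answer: -1/215432 ≈ -4.6418e-6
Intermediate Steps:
U(Q) = -18*Q (U(Q) = -9*(Q + Q) = -18*Q)
P = -215432 (P = -18*(-411) - 222830 = 7398 - 222830 = -215432)
1/P = 1/(-215432) = -1/215432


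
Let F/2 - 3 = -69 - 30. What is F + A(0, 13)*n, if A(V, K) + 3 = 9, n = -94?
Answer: -756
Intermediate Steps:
A(V, K) = 6 (A(V, K) = -3 + 9 = 6)
F = -192 (F = 6 + 2*(-69 - 30) = 6 + 2*(-99) = 6 - 198 = -192)
F + A(0, 13)*n = -192 + 6*(-94) = -192 - 564 = -756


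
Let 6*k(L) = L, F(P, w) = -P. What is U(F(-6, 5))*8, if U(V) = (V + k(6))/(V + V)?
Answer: 14/3 ≈ 4.6667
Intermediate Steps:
k(L) = L/6
U(V) = (1 + V)/(2*V) (U(V) = (V + (⅙)*6)/(V + V) = (V + 1)/((2*V)) = (1 + V)*(1/(2*V)) = (1 + V)/(2*V))
U(F(-6, 5))*8 = ((1 - 1*(-6))/(2*((-1*(-6)))))*8 = ((½)*(1 + 6)/6)*8 = ((½)*(⅙)*7)*8 = (7/12)*8 = 14/3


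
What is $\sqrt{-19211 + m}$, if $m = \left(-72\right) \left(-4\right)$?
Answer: $i \sqrt{18923} \approx 137.56 i$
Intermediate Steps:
$m = 288$
$\sqrt{-19211 + m} = \sqrt{-19211 + 288} = \sqrt{-18923} = i \sqrt{18923}$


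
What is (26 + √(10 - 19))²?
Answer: 667 + 156*I ≈ 667.0 + 156.0*I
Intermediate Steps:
(26 + √(10 - 19))² = (26 + √(-9))² = (26 + 3*I)²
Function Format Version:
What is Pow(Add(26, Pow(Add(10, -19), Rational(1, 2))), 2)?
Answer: Add(667, Mul(156, I)) ≈ Add(667.00, Mul(156.00, I))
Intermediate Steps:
Pow(Add(26, Pow(Add(10, -19), Rational(1, 2))), 2) = Pow(Add(26, Pow(-9, Rational(1, 2))), 2) = Pow(Add(26, Mul(3, I)), 2)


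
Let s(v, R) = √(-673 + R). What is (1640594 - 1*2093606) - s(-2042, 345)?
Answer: -453012 - 2*I*√82 ≈ -4.5301e+5 - 18.111*I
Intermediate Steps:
(1640594 - 1*2093606) - s(-2042, 345) = (1640594 - 1*2093606) - √(-673 + 345) = (1640594 - 2093606) - √(-328) = -453012 - 2*I*√82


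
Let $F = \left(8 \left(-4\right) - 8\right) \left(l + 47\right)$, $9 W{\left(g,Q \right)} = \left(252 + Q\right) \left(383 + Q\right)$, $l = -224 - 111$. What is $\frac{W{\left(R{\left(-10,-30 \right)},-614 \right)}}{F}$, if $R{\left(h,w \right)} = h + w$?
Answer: $\frac{13937}{17280} \approx 0.80654$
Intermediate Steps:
$l = -335$
$W{\left(g,Q \right)} = \frac{\left(252 + Q\right) \left(383 + Q\right)}{9}$
$F = 11520$ ($F = \left(8 \left(-4\right) - 8\right) \left(-335 + 47\right) = \left(-32 - 8\right) \left(-288\right) = \left(-40\right) \left(-288\right) = 11520$)
$\frac{W{\left(R{\left(-10,-30 \right)},-614 \right)}}{F} = \frac{10724 + \frac{\left(-614\right)^{2}}{9} + \frac{635}{9} \left(-614\right)}{11520} = \left(10724 + \frac{1}{9} \cdot 376996 - \frac{389890}{9}\right) \frac{1}{11520} = \left(10724 + \frac{376996}{9} - \frac{389890}{9}\right) \frac{1}{11520} = \frac{27874}{3} \cdot \frac{1}{11520} = \frac{13937}{17280}$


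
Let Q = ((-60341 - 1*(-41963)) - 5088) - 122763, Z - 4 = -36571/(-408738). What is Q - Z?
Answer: -59771020525/408738 ≈ -1.4623e+5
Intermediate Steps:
Z = 1671523/408738 (Z = 4 - 36571/(-408738) = 4 - 36571*(-1/408738) = 4 + 36571/408738 = 1671523/408738 ≈ 4.0895)
Q = -146229 (Q = ((-60341 + 41963) - 5088) - 122763 = (-18378 - 5088) - 122763 = -23466 - 122763 = -146229)
Q - Z = -146229 - 1*1671523/408738 = -146229 - 1671523/408738 = -59771020525/408738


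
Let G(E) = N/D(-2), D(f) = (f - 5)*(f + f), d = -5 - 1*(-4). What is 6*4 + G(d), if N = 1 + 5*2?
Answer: 683/28 ≈ 24.393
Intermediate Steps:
d = -1 (d = -5 + 4 = -1)
D(f) = 2*f*(-5 + f) (D(f) = (-5 + f)*(2*f) = 2*f*(-5 + f))
N = 11 (N = 1 + 10 = 11)
G(E) = 11/28 (G(E) = 11/((2*(-2)*(-5 - 2))) = 11/((2*(-2)*(-7))) = 11/28)
6*4 + G(d) = 6*4 + 11/28 = 24 + 11/28 = 683/28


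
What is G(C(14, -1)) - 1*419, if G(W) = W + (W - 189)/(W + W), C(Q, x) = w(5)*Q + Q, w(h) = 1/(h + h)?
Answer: -22508/55 ≈ -409.24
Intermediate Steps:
w(h) = 1/(2*h)
C(Q, x) = 11*Q/10 (C(Q, x) = ((½)/5)*Q + Q = ((½)*(⅕))*Q + Q = Q/10 + Q = 11*Q/10)
G(W) = W + (-189 + W)/(2*W) (G(W) = W + (-189 + W)/((2*W)) = W + (-189 + W)*(1/(2*W)) = W + (-189 + W)/(2*W))
G(C(14, -1)) - 1*419 = (½ + (11/10)*14 - 189/(2*((11/10)*14))) - 1*419 = (½ + 77/5 - 189/(2*77/5)) - 419 = (½ + 77/5 - 189/2*5/77) - 419 = (½ + 77/5 - 135/22) - 419 = 537/55 - 419 = -22508/55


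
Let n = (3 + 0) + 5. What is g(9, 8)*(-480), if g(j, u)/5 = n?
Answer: -19200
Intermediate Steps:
n = 8 (n = 3 + 5 = 8)
g(j, u) = 40 (g(j, u) = 5*8 = 40)
g(9, 8)*(-480) = 40*(-480) = -19200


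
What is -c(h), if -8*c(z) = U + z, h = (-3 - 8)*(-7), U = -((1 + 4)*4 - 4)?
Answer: 61/8 ≈ 7.6250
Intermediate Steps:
U = -16 (U = -(5*4 - 4) = -(20 - 4) = -1*16 = -16)
h = 77 (h = -11*(-7) = 77)
c(z) = 2 - z/8 (c(z) = -(-16 + z)/8 = 2 - z/8)
-c(h) = -(2 - ⅛*77) = -(2 - 77/8) = -1*(-61/8) = 61/8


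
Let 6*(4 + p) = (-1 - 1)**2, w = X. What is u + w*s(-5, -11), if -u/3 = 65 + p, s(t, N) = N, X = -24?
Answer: 79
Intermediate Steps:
w = -24
p = -10/3 (p = -4 + (-1 - 1)**2/6 = -4 + (1/6)*(-2)**2 = -4 + (1/6)*4 = -4 + 2/3 = -10/3 ≈ -3.3333)
u = -185 (u = -3*(65 - 10/3) = -3*185/3 = -185)
u + w*s(-5, -11) = -185 - 24*(-11) = -185 + 264 = 79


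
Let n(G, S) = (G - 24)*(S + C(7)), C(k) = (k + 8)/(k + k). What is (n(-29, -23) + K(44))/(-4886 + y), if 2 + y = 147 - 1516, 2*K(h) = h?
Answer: -16579/87598 ≈ -0.18926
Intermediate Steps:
C(k) = (8 + k)/(2*k) (C(k) = (8 + k)/((2*k)) = (8 + k)*(1/(2*k)) = (8 + k)/(2*k))
K(h) = h/2
y = -1371 (y = -2 + (147 - 1516) = -2 - 1369 = -1371)
n(G, S) = (-24 + G)*(15/14 + S) (n(G, S) = (G - 24)*(S + (½)*(8 + 7)/7) = (-24 + G)*(S + (½)*(⅐)*15) = (-24 + G)*(S + 15/14) = (-24 + G)*(15/14 + S))
(n(-29, -23) + K(44))/(-4886 + y) = ((-180/7 - 24*(-23) + (15/14)*(-29) - 29*(-23)) + (½)*44)/(-4886 - 1371) = ((-180/7 + 552 - 435/14 + 667) + 22)/(-6257) = (16271/14 + 22)*(-1/6257) = (16579/14)*(-1/6257) = -16579/87598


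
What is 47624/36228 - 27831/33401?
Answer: 145606939/302512857 ≈ 0.48132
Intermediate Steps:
47624/36228 - 27831/33401 = 47624*(1/36228) - 27831*1/33401 = 11906/9057 - 27831/33401 = 145606939/302512857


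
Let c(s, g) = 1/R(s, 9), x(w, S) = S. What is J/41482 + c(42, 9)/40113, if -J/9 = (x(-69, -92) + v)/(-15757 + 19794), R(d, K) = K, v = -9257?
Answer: 30543794231/60456929942178 ≈ 0.00050522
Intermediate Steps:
c(s, g) = ⅑ (c(s, g) = 1/9 = ⅑)
J = 84141/4037 (J = -9*(-92 - 9257)/(-15757 + 19794) = -(-84141)/4037 = -9*(-9349/4037) = 84141/4037 ≈ 20.842)
J/41482 + c(42, 9)/40113 = (84141/4037)/41482 + (⅑)/40113 = (84141/4037)*(1/41482) + (⅑)*(1/40113) = 84141/167462834 + 1/361017 = 30543794231/60456929942178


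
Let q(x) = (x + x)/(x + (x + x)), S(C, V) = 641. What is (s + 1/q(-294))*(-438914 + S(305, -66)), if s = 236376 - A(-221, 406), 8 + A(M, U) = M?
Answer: -207396481149/2 ≈ -1.0370e+11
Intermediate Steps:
q(x) = 2/3 (q(x) = (2*x)/(x + 2*x) = (2*x)/((3*x)) = (2*x)*(1/(3*x)) = 2/3)
A(M, U) = -8 + M
s = 236605 (s = 236376 - (-8 - 221) = 236376 - 1*(-229) = 236376 + 229 = 236605)
(s + 1/q(-294))*(-438914 + S(305, -66)) = (236605 + 1/(2/3))*(-438914 + 641) = (236605 + 3/2)*(-438273) = (473213/2)*(-438273) = -207396481149/2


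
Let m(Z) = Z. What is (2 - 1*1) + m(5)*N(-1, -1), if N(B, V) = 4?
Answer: 21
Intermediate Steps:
(2 - 1*1) + m(5)*N(-1, -1) = (2 - 1*1) + 5*4 = (2 - 1) + 20 = 1 + 20 = 21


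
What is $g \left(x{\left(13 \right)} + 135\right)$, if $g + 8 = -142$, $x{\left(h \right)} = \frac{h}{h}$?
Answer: $-20400$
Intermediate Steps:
$x{\left(h \right)} = 1$
$g = -150$ ($g = -8 - 142 = -150$)
$g \left(x{\left(13 \right)} + 135\right) = - 150 \left(1 + 135\right) = \left(-150\right) 136 = -20400$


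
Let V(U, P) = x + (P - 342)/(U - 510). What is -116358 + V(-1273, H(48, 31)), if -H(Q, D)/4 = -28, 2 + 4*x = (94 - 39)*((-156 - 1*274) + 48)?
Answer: -216832183/1783 ≈ -1.2161e+5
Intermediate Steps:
x = -5253 (x = -½ + ((94 - 39)*((-156 - 1*274) + 48))/4 = -½ + (55*((-156 - 274) + 48))/4 = -½ + (55*(-430 + 48))/4 = -½ + (55*(-382))/4 = -½ + (¼)*(-21010) = -½ - 10505/2 = -5253)
H(Q, D) = 112 (H(Q, D) = -4*(-28) = 112)
V(U, P) = -5253 + (-342 + P)/(-510 + U) (V(U, P) = -5253 + (P - 342)/(U - 510) = -5253 + (-342 + P)/(-510 + U))
-116358 + V(-1273, H(48, 31)) = -116358 + (2678688 + 112 - 5253*(-1273))/(-510 - 1273) = -116358 + (2678688 + 112 + 6687069)/(-1783) = -116358 - 1/1783*9365869 = -116358 - 9365869/1783 = -216832183/1783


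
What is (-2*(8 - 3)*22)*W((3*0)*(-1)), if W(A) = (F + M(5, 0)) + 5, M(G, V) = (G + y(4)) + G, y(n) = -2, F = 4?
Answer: -3740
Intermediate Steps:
M(G, V) = -2 + 2*G (M(G, V) = (G - 2) + G = (-2 + G) + G = -2 + 2*G)
W(A) = 17 (W(A) = (4 + (-2 + 2*5)) + 5 = (4 + (-2 + 10)) + 5 = (4 + 8) + 5 = 12 + 5 = 17)
(-2*(8 - 3)*22)*W((3*0)*(-1)) = (-2*(8 - 3)*22)*17 = (-2*5*22)*17 = -10*22*17 = -220*17 = -3740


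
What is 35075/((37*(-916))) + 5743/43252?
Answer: -82651384/91618549 ≈ -0.90213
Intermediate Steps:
35075/((37*(-916))) + 5743/43252 = 35075/(-33892) + 5743*(1/43252) = 35075*(-1/33892) + 5743/43252 = -35075/33892 + 5743/43252 = -82651384/91618549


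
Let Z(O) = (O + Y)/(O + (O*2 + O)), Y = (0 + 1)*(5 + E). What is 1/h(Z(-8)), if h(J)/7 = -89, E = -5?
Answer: -1/623 ≈ -0.0016051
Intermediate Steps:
Y = 0 (Y = (0 + 1)*(5 - 5) = 1*0 = 0)
Z(O) = 1/4 (Z(O) = (O + 0)/(O + (O*2 + O)) = O/(O + (2*O + O)) = O/(O + 3*O) = O/((4*O)) = O*(1/(4*O)) = 1/4)
h(J) = -623 (h(J) = 7*(-89) = -623)
1/h(Z(-8)) = 1/(-623) = -1/623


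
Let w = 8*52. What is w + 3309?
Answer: 3725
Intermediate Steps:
w = 416
w + 3309 = 416 + 3309 = 3725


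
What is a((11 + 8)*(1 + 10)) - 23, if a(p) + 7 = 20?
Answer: -10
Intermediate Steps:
a(p) = 13 (a(p) = -7 + 20 = 13)
a((11 + 8)*(1 + 10)) - 23 = 13 - 23 = -10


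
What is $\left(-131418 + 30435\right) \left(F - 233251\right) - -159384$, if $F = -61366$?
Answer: $29751467895$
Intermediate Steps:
$\left(-131418 + 30435\right) \left(F - 233251\right) - -159384 = \left(-131418 + 30435\right) \left(-61366 - 233251\right) - -159384 = \left(-100983\right) \left(-294617\right) + 159384 = 29751308511 + 159384 = 29751467895$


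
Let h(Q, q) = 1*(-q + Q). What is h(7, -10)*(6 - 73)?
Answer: -1139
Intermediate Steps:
h(Q, q) = Q - q (h(Q, q) = 1*(Q - q) = Q - q)
h(7, -10)*(6 - 73) = (7 - 1*(-10))*(6 - 73) = (7 + 10)*(-67) = 17*(-67) = -1139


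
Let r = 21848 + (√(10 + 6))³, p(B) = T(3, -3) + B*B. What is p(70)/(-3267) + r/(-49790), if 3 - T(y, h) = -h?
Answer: -157778752/81331965 ≈ -1.9399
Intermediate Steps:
T(y, h) = 3 + h (T(y, h) = 3 - (-1)*h = 3 + h)
p(B) = B² (p(B) = (3 - 3) + B*B = 0 + B² = B²)
r = 21912 (r = 21848 + (√16)³ = 21848 + 4³ = 21848 + 64 = 21912)
p(70)/(-3267) + r/(-49790) = 70²/(-3267) + 21912/(-49790) = 4900*(-1/3267) + 21912*(-1/49790) = -4900/3267 - 10956/24895 = -157778752/81331965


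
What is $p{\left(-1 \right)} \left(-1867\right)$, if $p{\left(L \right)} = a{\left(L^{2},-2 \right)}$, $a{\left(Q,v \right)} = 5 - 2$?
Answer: $-5601$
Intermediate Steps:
$a{\left(Q,v \right)} = 3$ ($a{\left(Q,v \right)} = 5 - 2 = 3$)
$p{\left(L \right)} = 3$
$p{\left(-1 \right)} \left(-1867\right) = 3 \left(-1867\right) = -5601$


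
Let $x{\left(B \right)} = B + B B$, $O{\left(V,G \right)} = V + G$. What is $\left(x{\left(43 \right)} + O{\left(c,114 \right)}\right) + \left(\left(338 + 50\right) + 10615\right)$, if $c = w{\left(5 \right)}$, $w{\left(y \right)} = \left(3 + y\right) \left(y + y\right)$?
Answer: $13089$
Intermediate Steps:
$w{\left(y \right)} = 2 y \left(3 + y\right)$ ($w{\left(y \right)} = \left(3 + y\right) 2 y = 2 y \left(3 + y\right)$)
$c = 80$ ($c = 2 \cdot 5 \left(3 + 5\right) = 2 \cdot 5 \cdot 8 = 80$)
$O{\left(V,G \right)} = G + V$
$x{\left(B \right)} = B + B^{2}$
$\left(x{\left(43 \right)} + O{\left(c,114 \right)}\right) + \left(\left(338 + 50\right) + 10615\right) = \left(43 \left(1 + 43\right) + \left(114 + 80\right)\right) + \left(\left(338 + 50\right) + 10615\right) = \left(43 \cdot 44 + 194\right) + \left(388 + 10615\right) = \left(1892 + 194\right) + 11003 = 2086 + 11003 = 13089$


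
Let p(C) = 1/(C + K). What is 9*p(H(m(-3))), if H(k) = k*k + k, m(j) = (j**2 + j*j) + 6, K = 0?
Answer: 3/200 ≈ 0.015000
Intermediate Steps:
m(j) = 6 + 2*j**2 (m(j) = (j**2 + j**2) + 6 = 2*j**2 + 6 = 6 + 2*j**2)
H(k) = k + k**2 (H(k) = k**2 + k = k + k**2)
p(C) = 1/C (p(C) = 1/(C + 0) = 1/C)
9*p(H(m(-3))) = 9/(((6 + 2*(-3)**2)*(1 + (6 + 2*(-3)**2)))) = 9/(((6 + 2*9)*(1 + (6 + 2*9)))) = 9/(((6 + 18)*(1 + (6 + 18)))) = 9/((24*(1 + 24))) = 9/((24*25)) = 9/600 = 9*(1/600) = 3/200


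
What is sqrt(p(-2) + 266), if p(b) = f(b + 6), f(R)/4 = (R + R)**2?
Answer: 3*sqrt(58) ≈ 22.847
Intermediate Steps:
f(R) = 16*R**2 (f(R) = 4*(R + R)**2 = 4*(2*R)**2 = 4*(4*R**2) = 16*R**2)
p(b) = 16*(6 + b)**2 (p(b) = 16*(b + 6)**2 = 16*(6 + b)**2)
sqrt(p(-2) + 266) = sqrt(16*(6 - 2)**2 + 266) = sqrt(16*4**2 + 266) = sqrt(16*16 + 266) = sqrt(256 + 266) = sqrt(522) = 3*sqrt(58)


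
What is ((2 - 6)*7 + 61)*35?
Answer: 1155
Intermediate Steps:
((2 - 6)*7 + 61)*35 = (-4*7 + 61)*35 = (-28 + 61)*35 = 33*35 = 1155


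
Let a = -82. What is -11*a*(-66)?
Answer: -59532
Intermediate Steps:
-11*a*(-66) = -11*(-82)*(-66) = 902*(-66) = -59532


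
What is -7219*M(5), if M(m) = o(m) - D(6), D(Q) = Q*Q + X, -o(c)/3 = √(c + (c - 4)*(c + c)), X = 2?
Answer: 274322 + 21657*√15 ≈ 3.5820e+5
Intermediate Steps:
o(c) = -3*√(c + 2*c*(-4 + c)) (o(c) = -3*√(c + (c - 4)*(c + c)) = -3*√(c + (-4 + c)*(2*c)) = -3*√(c + 2*c*(-4 + c)))
D(Q) = 2 + Q² (D(Q) = Q*Q + 2 = Q² + 2 = 2 + Q²)
M(m) = -38 - 3*√(m*(-7 + 2*m)) (M(m) = -3*√(m*(-7 + 2*m)) - (2 + 6²) = -3*√(m*(-7 + 2*m)) - (2 + 36) = -3*√(m*(-7 + 2*m)) - 1*38 = -3*√(m*(-7 + 2*m)) - 38 = -38 - 3*√(m*(-7 + 2*m)))
-7219*M(5) = -7219*(-38 - 3*√5*√(-7 + 2*5)) = -7219*(-38 - 3*√5*√(-7 + 10)) = -7219*(-38 - 3*√15) = 274322 + 21657*√15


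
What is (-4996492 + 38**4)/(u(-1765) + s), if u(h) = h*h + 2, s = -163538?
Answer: -2911356/2951689 ≈ -0.98634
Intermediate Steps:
u(h) = 2 + h**2 (u(h) = h**2 + 2 = 2 + h**2)
(-4996492 + 38**4)/(u(-1765) + s) = (-4996492 + 38**4)/((2 + (-1765)**2) - 163538) = (-4996492 + 2085136)/((2 + 3115225) - 163538) = -2911356/(3115227 - 163538) = -2911356/2951689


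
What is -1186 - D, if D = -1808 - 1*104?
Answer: 726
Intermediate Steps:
D = -1912 (D = -1808 - 104 = -1912)
-1186 - D = -1186 - 1*(-1912) = -1186 + 1912 = 726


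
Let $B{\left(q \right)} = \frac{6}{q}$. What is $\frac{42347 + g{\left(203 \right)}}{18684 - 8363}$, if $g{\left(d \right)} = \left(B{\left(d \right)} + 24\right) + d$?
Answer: $\frac{8642528}{2095163} \approx 4.125$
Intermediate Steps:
$g{\left(d \right)} = 24 + d + \frac{6}{d}$ ($g{\left(d \right)} = \left(\frac{6}{d} + 24\right) + d = \left(24 + \frac{6}{d}\right) + d = 24 + d + \frac{6}{d}$)
$\frac{42347 + g{\left(203 \right)}}{18684 - 8363} = \frac{42347 + \left(24 + 203 + \frac{6}{203}\right)}{18684 - 8363} = \frac{42347 + \frac{46087}{203}}{10321} = \frac{8642528}{203} \cdot \frac{1}{10321} = \frac{8642528}{2095163}$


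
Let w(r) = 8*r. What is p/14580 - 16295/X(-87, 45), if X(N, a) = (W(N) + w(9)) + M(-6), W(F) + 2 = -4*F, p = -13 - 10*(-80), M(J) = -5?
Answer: -237256069/6021540 ≈ -39.401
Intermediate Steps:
p = 787 (p = -13 + 800 = 787)
W(F) = -2 - 4*F
X(N, a) = 65 - 4*N (X(N, a) = ((-2 - 4*N) + 8*9) - 5 = ((-2 - 4*N) + 72) - 5 = (70 - 4*N) - 5 = 65 - 4*N)
p/14580 - 16295/X(-87, 45) = 787/14580 - 16295/(65 - 4*(-87)) = 787*(1/14580) - 16295/(65 + 348) = 787/14580 - 16295/413 = -237256069/6021540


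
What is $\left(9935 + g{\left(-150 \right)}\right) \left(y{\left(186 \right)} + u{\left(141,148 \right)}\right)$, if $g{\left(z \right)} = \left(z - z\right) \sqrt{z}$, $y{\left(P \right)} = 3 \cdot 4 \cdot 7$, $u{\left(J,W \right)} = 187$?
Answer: $2692385$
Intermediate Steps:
$y{\left(P \right)} = 84$ ($y{\left(P \right)} = 12 \cdot 7 = 84$)
$g{\left(z \right)} = 0$ ($g{\left(z \right)} = 0 \sqrt{z} = 0$)
$\left(9935 + g{\left(-150 \right)}\right) \left(y{\left(186 \right)} + u{\left(141,148 \right)}\right) = \left(9935 + 0\right) \left(84 + 187\right) = 9935 \cdot 271 = 2692385$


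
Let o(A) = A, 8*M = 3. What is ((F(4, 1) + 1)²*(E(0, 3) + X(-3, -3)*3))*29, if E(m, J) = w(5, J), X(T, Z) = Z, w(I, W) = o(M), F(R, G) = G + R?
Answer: -18009/2 ≈ -9004.5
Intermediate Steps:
M = 3/8 (M = (⅛)*3 = 3/8 ≈ 0.37500)
w(I, W) = 3/8
E(m, J) = 3/8
((F(4, 1) + 1)²*(E(0, 3) + X(-3, -3)*3))*29 = (((1 + 4) + 1)²*(3/8 - 3*3))*29 = ((5 + 1)²*(3/8 - 9))*29 = (6²*(-69/8))*29 = (36*(-69/8))*29 = -621/2*29 = -18009/2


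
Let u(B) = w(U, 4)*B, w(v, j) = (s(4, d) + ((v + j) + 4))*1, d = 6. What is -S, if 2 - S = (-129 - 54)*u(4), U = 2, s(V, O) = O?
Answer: -11714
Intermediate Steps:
w(v, j) = 10 + j + v (w(v, j) = (6 + ((v + j) + 4))*1 = (6 + ((j + v) + 4))*1 = (6 + (4 + j + v))*1 = (10 + j + v)*1 = 10 + j + v)
u(B) = 16*B (u(B) = (10 + 4 + 2)*B = 16*B)
S = 11714 (S = 2 - (-129 - 54)*16*4 = 2 - (-183)*64 = 2 - 1*(-11712) = 2 + 11712 = 11714)
-S = -1*11714 = -11714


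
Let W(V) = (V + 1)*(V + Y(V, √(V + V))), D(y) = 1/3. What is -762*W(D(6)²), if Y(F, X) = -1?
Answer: 20320/27 ≈ 752.59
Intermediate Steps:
D(y) = ⅓ (D(y) = 1*(⅓) = ⅓)
W(V) = (1 + V)*(-1 + V) (W(V) = (V + 1)*(V - 1) = (1 + V)*(-1 + V))
-762*W(D(6)²) = -762*(-1 + ((⅓)²)²) = -762*(-1 + (⅑)²) = -762*(-1 + 1/81) = -762*(-80/81) = 20320/27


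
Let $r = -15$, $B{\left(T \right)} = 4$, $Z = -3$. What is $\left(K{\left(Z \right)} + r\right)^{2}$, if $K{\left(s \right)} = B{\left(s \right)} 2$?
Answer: $49$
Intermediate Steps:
$K{\left(s \right)} = 8$ ($K{\left(s \right)} = 4 \cdot 2 = 8$)
$\left(K{\left(Z \right)} + r\right)^{2} = \left(8 - 15\right)^{2} = \left(-7\right)^{2} = 49$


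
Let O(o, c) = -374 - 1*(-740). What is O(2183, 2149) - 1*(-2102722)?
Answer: 2103088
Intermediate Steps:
O(o, c) = 366 (O(o, c) = -374 + 740 = 366)
O(2183, 2149) - 1*(-2102722) = 366 - 1*(-2102722) = 366 + 2102722 = 2103088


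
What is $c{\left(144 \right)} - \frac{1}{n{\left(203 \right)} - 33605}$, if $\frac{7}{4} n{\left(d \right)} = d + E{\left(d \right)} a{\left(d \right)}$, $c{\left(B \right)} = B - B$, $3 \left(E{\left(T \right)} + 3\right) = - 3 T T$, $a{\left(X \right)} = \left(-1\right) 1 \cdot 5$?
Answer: $- \frac{7}{589817} \approx -1.1868 \cdot 10^{-5}$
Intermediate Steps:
$a{\left(X \right)} = -5$ ($a{\left(X \right)} = \left(-1\right) 5 = -5$)
$E{\left(T \right)} = -3 - T^{2}$ ($E{\left(T \right)} = -3 + \frac{- 3 T T}{3} = -3 + \frac{\left(-3\right) T^{2}}{3} = -3 - T^{2}$)
$c{\left(B \right)} = 0$
$n{\left(d \right)} = \frac{60}{7} + \frac{4 d}{7} + \frac{20 d^{2}}{7}$ ($n{\left(d \right)} = \frac{4 \left(d + \left(-3 - d^{2}\right) \left(-5\right)\right)}{7} = \frac{4 \left(d + \left(15 + 5 d^{2}\right)\right)}{7} = \frac{4 \left(15 + d + 5 d^{2}\right)}{7} = \frac{60}{7} + \frac{4 d}{7} + \frac{20 d^{2}}{7}$)
$c{\left(144 \right)} - \frac{1}{n{\left(203 \right)} - 33605} = 0 - \frac{1}{\left(\frac{60}{7} + \frac{4}{7} \cdot 203 + \frac{20 \cdot 203^{2}}{7}\right) - 33605} = 0 - \frac{1}{\left(\frac{60}{7} + 116 + \frac{20}{7} \cdot 41209\right) - 33605} = 0 - \frac{1}{\left(\frac{60}{7} + 116 + 117740\right) - 33605} = 0 - \frac{1}{\frac{825052}{7} - 33605} = 0 - \frac{1}{\frac{589817}{7}} = 0 - \frac{7}{589817} = - \frac{7}{589817}$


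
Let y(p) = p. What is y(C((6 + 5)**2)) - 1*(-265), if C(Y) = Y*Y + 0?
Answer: 14906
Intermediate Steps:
C(Y) = Y**2 (C(Y) = Y**2 + 0 = Y**2)
y(C((6 + 5)**2)) - 1*(-265) = ((6 + 5)**2)**2 - 1*(-265) = (11**2)**2 + 265 = 121**2 + 265 = 14641 + 265 = 14906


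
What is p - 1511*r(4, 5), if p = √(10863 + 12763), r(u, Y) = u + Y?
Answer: -13599 + √23626 ≈ -13445.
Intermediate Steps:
r(u, Y) = Y + u
p = √23626 ≈ 153.71
p - 1511*r(4, 5) = √23626 - 1511*(5 + 4) = √23626 - 1511*9 = √23626 - 1*13599 = √23626 - 13599 = -13599 + √23626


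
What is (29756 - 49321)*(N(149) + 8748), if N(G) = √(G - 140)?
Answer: -171213315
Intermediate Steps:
N(G) = √(-140 + G)
(29756 - 49321)*(N(149) + 8748) = (29756 - 49321)*(√(-140 + 149) + 8748) = -19565*(√9 + 8748) = -19565*(3 + 8748) = -19565*8751 = -171213315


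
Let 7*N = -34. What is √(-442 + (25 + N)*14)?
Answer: 4*I*√10 ≈ 12.649*I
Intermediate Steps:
N = -34/7 (N = (⅐)*(-34) = -34/7 ≈ -4.8571)
√(-442 + (25 + N)*14) = √(-442 + (25 - 34/7)*14) = √(-442 + (141/7)*14) = √(-442 + 282) = √(-160) = 4*I*√10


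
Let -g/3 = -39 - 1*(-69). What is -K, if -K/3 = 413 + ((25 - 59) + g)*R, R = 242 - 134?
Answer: -38937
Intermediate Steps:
R = 108
g = -90 (g = -3*(-39 - 1*(-69)) = -3*(-39 + 69) = -3*30 = -90)
K = 38937 (K = -3*(413 + ((25 - 59) - 90)*108) = -3*(413 + (-34 - 90)*108) = -3*(413 - 124*108) = -3*(413 - 13392) = -3*(-12979) = 38937)
-K = -1*38937 = -38937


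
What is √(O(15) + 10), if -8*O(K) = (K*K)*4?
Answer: I*√410/2 ≈ 10.124*I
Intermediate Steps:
O(K) = -K²/2 (O(K) = -K*K*4/8 = -K²*4/8 = -K²/2)
√(O(15) + 10) = √(-½*15² + 10) = √(-½*225 + 10) = √(-225/2 + 10) = √(-205/2) = I*√410/2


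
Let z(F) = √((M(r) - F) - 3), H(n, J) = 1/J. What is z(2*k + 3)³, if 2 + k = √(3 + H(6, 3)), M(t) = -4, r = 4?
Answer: -2*I*√6*(9 + √30)^(3/2)/9 ≈ -29.984*I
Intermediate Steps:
k = -2 + √30/3 (k = -2 + √(3 + 1/3) = -2 + √(3 + ⅓) = -2 + √(10/3) = -2 + √30/3 ≈ -0.17426)
z(F) = √(-7 - F) (z(F) = √((-4 - F) - 3) = √(-7 - F))
z(2*k + 3)³ = (√(-7 - (2*(-2 + √30/3) + 3)))³ = (√(-7 - ((-4 + 2*√30/3) + 3)))³ = (√(-7 - (-1 + 2*√30/3)))³ = (√(-7 + (1 - 2*√30/3)))³ = (√(-6 - 2*√30/3))³ = (-6 - 2*√30/3)^(3/2)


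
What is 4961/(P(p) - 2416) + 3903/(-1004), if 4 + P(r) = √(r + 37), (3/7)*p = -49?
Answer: -13091802567/2204963716 - 4961*I*√174/8784716 ≈ -5.9374 - 0.0074493*I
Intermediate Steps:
p = -343/3 (p = (7/3)*(-49) = -343/3 ≈ -114.33)
P(r) = -4 + √(37 + r) (P(r) = -4 + √(r + 37) = -4 + √(37 + r))
4961/(P(p) - 2416) + 3903/(-1004) = 4961/((-4 + √(37 - 343/3)) - 2416) + 3903/(-1004) = 4961/((-4 + √(-232/3)) - 2416) + 3903*(-1/1004) = 4961/((-4 + 2*I*√174/3) - 2416) - 3903/1004 = 4961/(-2420 + 2*I*√174/3) - 3903/1004 = -3903/1004 + 4961/(-2420 + 2*I*√174/3)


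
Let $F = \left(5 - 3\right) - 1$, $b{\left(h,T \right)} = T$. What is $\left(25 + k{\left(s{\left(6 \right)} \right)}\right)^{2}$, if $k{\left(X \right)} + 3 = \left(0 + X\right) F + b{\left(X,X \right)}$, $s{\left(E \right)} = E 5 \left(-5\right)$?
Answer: $77284$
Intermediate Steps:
$F = 1$ ($F = 2 - 1 = 1$)
$s{\left(E \right)} = - 25 E$ ($s{\left(E \right)} = 5 E \left(-5\right) = - 25 E$)
$k{\left(X \right)} = -3 + 2 X$ ($k{\left(X \right)} = -3 + \left(\left(0 + X\right) 1 + X\right) = -3 + \left(X 1 + X\right) = -3 + \left(X + X\right) = -3 + 2 X$)
$\left(25 + k{\left(s{\left(6 \right)} \right)}\right)^{2} = \left(25 + \left(-3 + 2 \left(\left(-25\right) 6\right)\right)\right)^{2} = \left(25 + \left(-3 + 2 \left(-150\right)\right)\right)^{2} = \left(25 - 303\right)^{2} = \left(-278\right)^{2} = 77284$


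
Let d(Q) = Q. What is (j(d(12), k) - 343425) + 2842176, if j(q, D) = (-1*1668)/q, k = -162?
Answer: 2498612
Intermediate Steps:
j(q, D) = -1668/q
(j(d(12), k) - 343425) + 2842176 = (-1668/12 - 343425) + 2842176 = (-1668*1/12 - 343425) + 2842176 = (-139 - 343425) + 2842176 = -343564 + 2842176 = 2498612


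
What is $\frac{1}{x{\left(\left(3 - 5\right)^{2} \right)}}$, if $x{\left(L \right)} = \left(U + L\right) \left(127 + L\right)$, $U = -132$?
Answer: $- \frac{1}{16768} \approx -5.9637 \cdot 10^{-5}$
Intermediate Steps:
$x{\left(L \right)} = \left(-132 + L\right) \left(127 + L\right)$
$\frac{1}{x{\left(\left(3 - 5\right)^{2} \right)}} = \frac{1}{-16764 + \left(\left(3 - 5\right)^{2}\right)^{2} - 5 \left(3 - 5\right)^{2}} = \frac{1}{-16764 + \left(\left(-2\right)^{2}\right)^{2} - 5 \left(-2\right)^{2}} = \frac{1}{-16764 + 4^{2} - 20} = \frac{1}{-16764 + 16 - 20} = \frac{1}{-16768} = - \frac{1}{16768}$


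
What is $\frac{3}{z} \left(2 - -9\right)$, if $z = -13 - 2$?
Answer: $- \frac{11}{5} \approx -2.2$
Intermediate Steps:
$z = -15$ ($z = -13 - 2 = -15$)
$\frac{3}{z} \left(2 - -9\right) = \frac{3}{-15} \left(2 - -9\right) = 3 \left(- \frac{1}{15}\right) \left(2 + 9\right) = \left(- \frac{1}{5}\right) 11 = - \frac{11}{5}$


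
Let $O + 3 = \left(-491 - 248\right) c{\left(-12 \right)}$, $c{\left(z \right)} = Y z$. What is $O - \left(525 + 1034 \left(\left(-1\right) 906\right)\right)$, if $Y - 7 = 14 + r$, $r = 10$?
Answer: $1211184$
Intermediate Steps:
$Y = 31$ ($Y = 7 + \left(14 + 10\right) = 7 + 24 = 31$)
$c{\left(z \right)} = 31 z$
$O = 274905$ ($O = -3 + \left(-491 - 248\right) 31 \left(-12\right) = -3 - -274908 = -3 + 274908 = 274905$)
$O - \left(525 + 1034 \left(\left(-1\right) 906\right)\right) = 274905 - \left(525 + 1034 \left(\left(-1\right) 906\right)\right) = 274905 - -936279 = 274905 + \left(936804 - 525\right) = 274905 + 936279 = 1211184$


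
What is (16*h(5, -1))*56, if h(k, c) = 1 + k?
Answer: 5376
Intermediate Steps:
(16*h(5, -1))*56 = (16*(1 + 5))*56 = (16*6)*56 = 96*56 = 5376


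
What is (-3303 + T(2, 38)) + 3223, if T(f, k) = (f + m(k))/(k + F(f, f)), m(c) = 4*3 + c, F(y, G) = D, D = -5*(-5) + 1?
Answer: -1267/16 ≈ -79.188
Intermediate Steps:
D = 26 (D = 25 + 1 = 26)
F(y, G) = 26
m(c) = 12 + c
T(f, k) = (12 + f + k)/(26 + k) (T(f, k) = (f + (12 + k))/(k + 26) = (12 + f + k)/(26 + k))
(-3303 + T(2, 38)) + 3223 = (-3303 + (12 + 2 + 38)/(26 + 38)) + 3223 = (-3303 + 52/64) + 3223 = (-3303 + (1/64)*52) + 3223 = (-3303 + 13/16) + 3223 = -52835/16 + 3223 = -1267/16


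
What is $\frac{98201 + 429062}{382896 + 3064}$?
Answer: $\frac{527263}{385960} \approx 1.3661$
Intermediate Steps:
$\frac{98201 + 429062}{382896 + 3064} = \frac{527263}{385960}$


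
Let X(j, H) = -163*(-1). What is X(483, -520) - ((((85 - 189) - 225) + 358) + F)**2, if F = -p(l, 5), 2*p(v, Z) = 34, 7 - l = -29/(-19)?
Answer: 19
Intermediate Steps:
l = 104/19 (l = 7 - (-29)/(-19) = 7 - (-29)*(-1)/19 = 7 - 1*29/19 = 7 - 29/19 = 104/19 ≈ 5.4737)
p(v, Z) = 17 (p(v, Z) = (1/2)*34 = 17)
X(j, H) = 163
F = -17 (F = -1*17 = -17)
X(483, -520) - ((((85 - 189) - 225) + 358) + F)**2 = 163 - ((((85 - 189) - 225) + 358) - 17)**2 = 163 - (((-104 - 225) + 358) - 17)**2 = 163 - ((-329 + 358) - 17)**2 = 163 - (29 - 17)**2 = 163 - 1*12**2 = 163 - 1*144 = 163 - 144 = 19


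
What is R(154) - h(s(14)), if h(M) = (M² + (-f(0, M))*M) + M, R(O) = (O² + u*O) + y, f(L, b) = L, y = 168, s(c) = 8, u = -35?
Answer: 18422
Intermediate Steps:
R(O) = 168 + O² - 35*O (R(O) = (O² - 35*O) + 168 = 168 + O² - 35*O)
h(M) = M + M² (h(M) = (M² + (-1*0)*M) + M = (M² + 0*M) + M = (M² + 0) + M = M² + M = M + M²)
R(154) - h(s(14)) = (168 + 154² - 35*154) - 8*(1 + 8) = (168 + 23716 - 5390) - 8*9 = 18494 - 1*72 = 18494 - 72 = 18422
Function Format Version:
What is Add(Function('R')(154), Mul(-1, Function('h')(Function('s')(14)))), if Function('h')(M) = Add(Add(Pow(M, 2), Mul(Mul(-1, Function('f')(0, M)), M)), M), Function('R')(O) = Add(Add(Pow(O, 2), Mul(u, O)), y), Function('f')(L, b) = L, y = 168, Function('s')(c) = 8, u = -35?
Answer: 18422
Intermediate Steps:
Function('R')(O) = Add(168, Pow(O, 2), Mul(-35, O)) (Function('R')(O) = Add(Add(Pow(O, 2), Mul(-35, O)), 168) = Add(168, Pow(O, 2), Mul(-35, O)))
Function('h')(M) = Add(M, Pow(M, 2)) (Function('h')(M) = Add(Add(Pow(M, 2), Mul(Mul(-1, 0), M)), M) = Add(Add(Pow(M, 2), Mul(0, M)), M) = Add(Add(Pow(M, 2), 0), M) = Add(Pow(M, 2), M) = Add(M, Pow(M, 2)))
Add(Function('R')(154), Mul(-1, Function('h')(Function('s')(14)))) = Add(Add(168, Pow(154, 2), Mul(-35, 154)), Mul(-1, Mul(8, Add(1, 8)))) = Add(Add(168, 23716, -5390), Mul(-1, Mul(8, 9))) = Add(18494, Mul(-1, 72)) = Add(18494, -72) = 18422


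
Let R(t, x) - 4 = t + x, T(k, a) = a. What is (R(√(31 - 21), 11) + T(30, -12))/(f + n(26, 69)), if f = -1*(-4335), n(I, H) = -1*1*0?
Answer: 1/1445 + √10/4335 ≈ 0.0014215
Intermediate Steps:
n(I, H) = 0 (n(I, H) = -1*0 = 0)
R(t, x) = 4 + t + x (R(t, x) = 4 + (t + x) = 4 + t + x)
f = 4335
(R(√(31 - 21), 11) + T(30, -12))/(f + n(26, 69)) = ((4 + √(31 - 21) + 11) - 12)/(4335 + 0) = ((4 + √10 + 11) - 12)/4335 = ((15 + √10) - 12)*(1/4335) = (3 + √10)*(1/4335) = 1/1445 + √10/4335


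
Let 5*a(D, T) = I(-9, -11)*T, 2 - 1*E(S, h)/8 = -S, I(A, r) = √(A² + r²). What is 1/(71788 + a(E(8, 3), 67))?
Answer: 897350/64418508411 - 335*√202/128837016822 ≈ 1.3893e-5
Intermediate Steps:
E(S, h) = 16 + 8*S (E(S, h) = 16 - (-8)*S = 16 + 8*S)
a(D, T) = T*√202/5 (a(D, T) = (√((-9)² + (-11)²)*T)/5 = (√(81 + 121)*T)/5 = (√202*T)/5 = (T*√202)/5 = T*√202/5)
1/(71788 + a(E(8, 3), 67)) = 1/(71788 + (⅕)*67*√202) = 1/(71788 + 67*√202/5)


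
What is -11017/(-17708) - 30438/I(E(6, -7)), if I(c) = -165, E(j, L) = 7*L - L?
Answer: 180271303/973940 ≈ 185.09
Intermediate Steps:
E(j, L) = 6*L
-11017/(-17708) - 30438/I(E(6, -7)) = -11017/(-17708) - 30438/(-165) = -11017*(-1/17708) - 30438*(-1/165) = 11017/17708 + 10146/55 = 180271303/973940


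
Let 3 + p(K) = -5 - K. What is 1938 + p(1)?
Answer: 1929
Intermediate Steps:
p(K) = -8 - K (p(K) = -3 + (-5 - K) = -8 - K)
1938 + p(1) = 1938 + (-8 - 1*1) = 1938 + (-8 - 1) = 1938 - 9 = 1929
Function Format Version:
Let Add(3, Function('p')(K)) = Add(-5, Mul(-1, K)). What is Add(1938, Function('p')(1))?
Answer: 1929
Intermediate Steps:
Function('p')(K) = Add(-8, Mul(-1, K)) (Function('p')(K) = Add(-3, Add(-5, Mul(-1, K))) = Add(-8, Mul(-1, K)))
Add(1938, Function('p')(1)) = Add(1938, Add(-8, Mul(-1, 1))) = Add(1938, Add(-8, -1)) = Add(1938, -9) = 1929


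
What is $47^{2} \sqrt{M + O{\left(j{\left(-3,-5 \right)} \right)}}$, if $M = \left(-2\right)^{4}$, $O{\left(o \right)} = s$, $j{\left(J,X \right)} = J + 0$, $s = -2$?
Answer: $2209 \sqrt{14} \approx 8265.3$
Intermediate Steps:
$j{\left(J,X \right)} = J$
$O{\left(o \right)} = -2$
$M = 16$
$47^{2} \sqrt{M + O{\left(j{\left(-3,-5 \right)} \right)}} = 47^{2} \sqrt{16 - 2} = 2209 \sqrt{14}$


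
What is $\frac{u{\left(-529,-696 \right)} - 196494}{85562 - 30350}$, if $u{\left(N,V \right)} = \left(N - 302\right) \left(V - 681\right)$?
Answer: $\frac{315931}{18404} \approx 17.166$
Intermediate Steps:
$u{\left(N,V \right)} = \left(-681 + V\right) \left(-302 + N\right)$ ($u{\left(N,V \right)} = \left(-302 + N\right) \left(-681 + V\right) = \left(-681 + V\right) \left(-302 + N\right)$)
$\frac{u{\left(-529,-696 \right)} - 196494}{85562 - 30350} = \frac{\left(205662 - -360249 - -210192 - -368184\right) - 196494}{85562 - 30350} = \frac{\left(205662 + 360249 + 210192 + 368184\right) - 196494}{85562 - 30350} = \frac{1144287 - 196494}{85562 - 30350} = \frac{947793}{55212} = 947793 \cdot \frac{1}{55212} = \frac{315931}{18404}$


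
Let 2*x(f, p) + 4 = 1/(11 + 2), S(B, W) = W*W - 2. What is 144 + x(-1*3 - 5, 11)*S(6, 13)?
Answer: -4773/26 ≈ -183.58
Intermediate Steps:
S(B, W) = -2 + W² (S(B, W) = W² - 2 = -2 + W²)
x(f, p) = -51/26 (x(f, p) = -2 + 1/(2*(11 + 2)) = -2 + (½)/13 = -2 + (½)*(1/13) = -2 + 1/26 = -51/26)
144 + x(-1*3 - 5, 11)*S(6, 13) = 144 - 51*(-2 + 13²)/26 = 144 - 51*(-2 + 169)/26 = 144 - 51/26*167 = 144 - 8517/26 = -4773/26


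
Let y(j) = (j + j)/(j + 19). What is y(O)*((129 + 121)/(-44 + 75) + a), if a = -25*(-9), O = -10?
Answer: -144500/279 ≈ -517.92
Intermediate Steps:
y(j) = 2*j/(19 + j) (y(j) = (2*j)/(19 + j) = 2*j/(19 + j))
a = 225
y(O)*((129 + 121)/(-44 + 75) + a) = (2*(-10)/(19 - 10))*((129 + 121)/(-44 + 75) + 225) = (2*(-10)/9)*(250/31 + 225) = (2*(-10)*(⅑))*(250*(1/31) + 225) = -20*(250/31 + 225)/9 = -20/9*7225/31 = -144500/279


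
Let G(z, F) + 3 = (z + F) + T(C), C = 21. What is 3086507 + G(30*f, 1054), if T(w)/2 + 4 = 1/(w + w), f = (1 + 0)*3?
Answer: 64840441/21 ≈ 3.0876e+6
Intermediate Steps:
f = 3 (f = 1*3 = 3)
T(w) = -8 + 1/w (T(w) = -8 + 2/(w + w) = -8 + 2/((2*w)) = -8 + 2*(1/(2*w)) = -8 + 1/w)
G(z, F) = -230/21 + F + z (G(z, F) = -3 + ((z + F) + (-8 + 1/21)) = -3 + ((F + z) + (-8 + 1/21)) = -3 + ((F + z) - 167/21) = -3 + (-167/21 + F + z) = -230/21 + F + z)
3086507 + G(30*f, 1054) = 3086507 + (-230/21 + 1054 + 30*3) = 3086507 + (-230/21 + 1054 + 90) = 3086507 + 23794/21 = 64840441/21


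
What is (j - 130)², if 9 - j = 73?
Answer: 37636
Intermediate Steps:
j = -64 (j = 9 - 1*73 = 9 - 73 = -64)
(j - 130)² = (-64 - 130)² = (-194)² = 37636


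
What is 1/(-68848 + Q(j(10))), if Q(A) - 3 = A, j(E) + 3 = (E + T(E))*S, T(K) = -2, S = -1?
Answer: -1/68856 ≈ -1.4523e-5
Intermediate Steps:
j(E) = -1 - E (j(E) = -3 + (E - 2)*(-1) = -3 + (-2 + E)*(-1) = -3 + (2 - E) = -1 - E)
Q(A) = 3 + A
1/(-68848 + Q(j(10))) = 1/(-68848 + (3 + (-1 - 1*10))) = 1/(-68848 + (3 + (-1 - 10))) = 1/(-68848 + (3 - 11)) = 1/(-68848 - 8) = 1/(-68856) = -1/68856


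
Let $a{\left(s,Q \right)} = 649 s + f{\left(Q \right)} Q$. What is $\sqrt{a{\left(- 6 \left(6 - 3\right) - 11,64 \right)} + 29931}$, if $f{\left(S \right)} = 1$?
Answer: $\sqrt{11174} \approx 105.71$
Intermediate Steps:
$a{\left(s,Q \right)} = Q + 649 s$ ($a{\left(s,Q \right)} = 649 s + 1 Q = 649 s + Q = Q + 649 s$)
$\sqrt{a{\left(- 6 \left(6 - 3\right) - 11,64 \right)} + 29931} = \sqrt{\left(64 + 649 \left(- 6 \left(6 - 3\right) - 11\right)\right) + 29931} = \sqrt{\left(64 + 649 \left(\left(-6\right) 3 - 11\right)\right) + 29931} = \sqrt{\left(64 + 649 \left(-18 - 11\right)\right) + 29931} = \sqrt{\left(64 + 649 \left(-29\right)\right) + 29931} = \sqrt{\left(64 - 18821\right) + 29931} = \sqrt{-18757 + 29931} = \sqrt{11174}$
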